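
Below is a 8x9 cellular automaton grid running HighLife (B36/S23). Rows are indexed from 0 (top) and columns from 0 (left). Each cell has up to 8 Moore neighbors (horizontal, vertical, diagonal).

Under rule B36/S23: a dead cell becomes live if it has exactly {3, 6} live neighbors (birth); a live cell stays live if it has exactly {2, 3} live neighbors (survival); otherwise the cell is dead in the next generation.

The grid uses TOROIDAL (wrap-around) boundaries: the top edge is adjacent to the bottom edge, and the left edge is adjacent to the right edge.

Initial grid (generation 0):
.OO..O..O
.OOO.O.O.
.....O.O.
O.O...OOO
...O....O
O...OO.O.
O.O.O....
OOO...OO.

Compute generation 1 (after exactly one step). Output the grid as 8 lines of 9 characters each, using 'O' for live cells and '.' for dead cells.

Answer: ....OO..O
OO.O.O.OO
O..OOOO..
O.....O..
.O.OOO...
OO..OO...
OOO.O..O.
.....OOO.

Derivation:
Simulating step by step:
Generation 0 (given above): 30 live cells
Generation 1: 32 live cells
(generation 1 grid is the final answer)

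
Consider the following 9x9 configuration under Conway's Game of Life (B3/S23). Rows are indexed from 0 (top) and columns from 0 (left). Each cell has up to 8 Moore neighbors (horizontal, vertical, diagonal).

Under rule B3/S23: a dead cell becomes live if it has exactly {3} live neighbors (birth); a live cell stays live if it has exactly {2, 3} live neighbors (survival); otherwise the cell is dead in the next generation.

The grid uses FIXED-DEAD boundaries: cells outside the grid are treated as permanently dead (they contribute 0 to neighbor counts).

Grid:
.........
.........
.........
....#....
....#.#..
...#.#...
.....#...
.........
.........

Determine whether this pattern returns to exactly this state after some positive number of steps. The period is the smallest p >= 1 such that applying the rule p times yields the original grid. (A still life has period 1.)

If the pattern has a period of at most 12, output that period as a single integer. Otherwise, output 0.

Simulating and comparing each generation to the original:
Gen 0 (original, given above): 6 live cells
Gen 1: 6 live cells, differs from original
Gen 2: 6 live cells, MATCHES original -> period = 2

Answer: 2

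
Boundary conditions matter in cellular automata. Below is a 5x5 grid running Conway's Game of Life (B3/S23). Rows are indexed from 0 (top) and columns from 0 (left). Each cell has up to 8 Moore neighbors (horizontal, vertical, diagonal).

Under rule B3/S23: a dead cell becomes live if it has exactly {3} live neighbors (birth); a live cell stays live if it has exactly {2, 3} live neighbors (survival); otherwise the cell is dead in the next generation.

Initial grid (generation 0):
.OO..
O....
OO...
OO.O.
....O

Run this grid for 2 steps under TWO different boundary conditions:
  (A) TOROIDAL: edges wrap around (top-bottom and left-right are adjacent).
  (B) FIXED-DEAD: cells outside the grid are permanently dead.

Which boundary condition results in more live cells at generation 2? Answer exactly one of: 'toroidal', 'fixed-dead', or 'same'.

Under TOROIDAL boundary, generation 2:
OOOO.
O.O..
..OO.
.OO..
...OO
Population = 12

Under FIXED-DEAD boundary, generation 2:
.O...
..O..
O.OO.
.OO..
.O...
Population = 8

Comparison: toroidal=12, fixed-dead=8 -> toroidal

Answer: toroidal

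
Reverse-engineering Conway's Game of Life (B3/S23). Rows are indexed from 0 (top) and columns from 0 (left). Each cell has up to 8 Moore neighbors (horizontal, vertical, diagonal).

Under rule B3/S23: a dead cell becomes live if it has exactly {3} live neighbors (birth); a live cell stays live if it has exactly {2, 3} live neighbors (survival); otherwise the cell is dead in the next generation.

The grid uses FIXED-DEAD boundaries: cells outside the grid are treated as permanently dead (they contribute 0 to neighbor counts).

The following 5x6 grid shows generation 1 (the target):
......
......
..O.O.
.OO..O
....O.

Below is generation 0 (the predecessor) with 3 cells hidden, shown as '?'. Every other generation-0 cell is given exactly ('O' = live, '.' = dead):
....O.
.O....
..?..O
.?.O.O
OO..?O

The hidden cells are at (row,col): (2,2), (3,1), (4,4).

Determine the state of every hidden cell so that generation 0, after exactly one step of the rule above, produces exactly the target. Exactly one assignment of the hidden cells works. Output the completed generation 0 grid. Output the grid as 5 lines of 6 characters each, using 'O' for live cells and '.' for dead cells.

Hidden generation-0 cells (in order): (2,2), (3,1), (4,4).
A hidden cell only influences target cells in its own 3x3 neighborhood. Try each of the 2^3 = 8 assignments, step the completed generation 0 forward once under B3/S23, and compare with the target:
  (2,2)=. (3,1)=. (4,4)=. -> step gives (2,2)='.' but target has 'O' -> reject
  (2,2)=. (3,1)=. (4,4)=O -> step gives (2,2)='.' but target has 'O' -> reject
  (2,2)=. (3,1)=O (4,4)=. -> step gives (3,0)='O' but target has '.' -> reject
  (2,2)=. (3,1)=O (4,4)=O -> step gives (3,0)='O' but target has '.' -> reject
  (2,2)=O (3,1)=. (4,4)=. -> step reproduces the target at every cell -> ACCEPT
  (2,2)=O (3,1)=. (4,4)=O -> step gives (3,3)='O' but target has '.' -> reject
  (2,2)=O (3,1)=O (4,4)=. -> step gives (2,1)='O' but target has '.' -> reject
  (2,2)=O (3,1)=O (4,4)=O -> step gives (2,1)='O' but target has '.' -> reject
Unique solution: (2,2)=live, (3,1)=dead, (4,4)=dead.
Check: live-neighbor counts of every cell in the completed generation 0:
111101
112222
122231
233142
112131
Applying B3/S23 to generation 0 with these counts gives:
......
......
..O.O.
.OO..O
....O.
which matches the target exactly.

Answer: ....O.
.O....
..O..O
...O.O
OO...O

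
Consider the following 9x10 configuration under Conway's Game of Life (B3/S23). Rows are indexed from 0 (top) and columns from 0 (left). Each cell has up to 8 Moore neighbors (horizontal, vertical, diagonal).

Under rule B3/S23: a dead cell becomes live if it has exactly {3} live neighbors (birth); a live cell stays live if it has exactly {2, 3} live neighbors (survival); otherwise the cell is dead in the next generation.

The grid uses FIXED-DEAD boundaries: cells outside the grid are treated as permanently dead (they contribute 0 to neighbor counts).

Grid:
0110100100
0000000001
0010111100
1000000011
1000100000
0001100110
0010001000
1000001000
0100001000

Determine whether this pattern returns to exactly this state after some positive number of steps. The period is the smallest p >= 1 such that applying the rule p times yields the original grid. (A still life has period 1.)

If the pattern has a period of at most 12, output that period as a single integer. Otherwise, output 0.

Simulating and comparing each generation to the original:
Gen 0 (original, given above): 25 live cells
Gen 1: 30 live cells, differs from original
Gen 2: 17 live cells, differs from original
Gen 3: 21 live cells, differs from original
Gen 4: 9 live cells, differs from original
Gen 5: 8 live cells, differs from original
Gen 6: 10 live cells, differs from original
Gen 7: 12 live cells, differs from original
Gen 8: 12 live cells, differs from original
Gen 9: 12 live cells, differs from original
Gen 10: 12 live cells, differs from original
Gen 11: 12 live cells, differs from original
Gen 12: 12 live cells, differs from original
No period found within 12 steps.

Answer: 0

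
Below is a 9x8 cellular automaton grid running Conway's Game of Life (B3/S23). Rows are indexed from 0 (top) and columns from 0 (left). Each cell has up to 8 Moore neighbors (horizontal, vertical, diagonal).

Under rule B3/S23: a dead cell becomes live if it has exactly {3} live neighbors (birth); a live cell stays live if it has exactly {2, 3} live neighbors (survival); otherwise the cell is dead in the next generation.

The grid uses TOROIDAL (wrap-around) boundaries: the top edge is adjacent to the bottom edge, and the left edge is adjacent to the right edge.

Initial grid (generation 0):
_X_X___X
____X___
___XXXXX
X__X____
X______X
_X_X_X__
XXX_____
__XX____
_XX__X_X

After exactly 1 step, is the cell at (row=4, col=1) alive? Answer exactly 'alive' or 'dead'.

Answer: alive

Derivation:
Simulating step by step:
Generation 0 (given above): 25 live cells
Generation 1: 26 live cells
_X_XX_X_
X_X____X
___X_XXX
X__X_X__
XXX_X__X
_______X
X___X___
___X____
_X__X_X_

Cell (4,1) at generation 1: 1 -> alive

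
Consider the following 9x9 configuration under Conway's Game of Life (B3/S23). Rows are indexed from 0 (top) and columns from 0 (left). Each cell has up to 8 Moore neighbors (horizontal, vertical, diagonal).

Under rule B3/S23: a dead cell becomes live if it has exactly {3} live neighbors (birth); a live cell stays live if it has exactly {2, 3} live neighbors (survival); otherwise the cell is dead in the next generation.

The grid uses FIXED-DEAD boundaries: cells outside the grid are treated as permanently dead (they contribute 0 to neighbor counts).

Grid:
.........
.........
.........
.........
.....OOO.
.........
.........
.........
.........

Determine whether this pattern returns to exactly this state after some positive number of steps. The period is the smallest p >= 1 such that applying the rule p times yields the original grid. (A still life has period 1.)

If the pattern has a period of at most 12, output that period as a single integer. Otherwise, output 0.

Simulating and comparing each generation to the original:
Gen 0 (original, given above): 3 live cells
Gen 1: 3 live cells, differs from original
Gen 2: 3 live cells, MATCHES original -> period = 2

Answer: 2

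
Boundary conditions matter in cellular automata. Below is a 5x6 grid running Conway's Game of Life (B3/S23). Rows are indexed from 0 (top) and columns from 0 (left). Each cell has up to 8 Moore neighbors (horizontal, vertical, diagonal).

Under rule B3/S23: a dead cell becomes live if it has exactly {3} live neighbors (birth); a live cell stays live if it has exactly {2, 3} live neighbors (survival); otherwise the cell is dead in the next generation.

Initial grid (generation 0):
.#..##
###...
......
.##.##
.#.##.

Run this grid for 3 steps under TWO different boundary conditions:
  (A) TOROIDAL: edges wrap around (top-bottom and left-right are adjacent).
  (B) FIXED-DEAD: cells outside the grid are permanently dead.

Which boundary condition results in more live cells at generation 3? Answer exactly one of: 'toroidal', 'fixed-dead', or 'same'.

Answer: fixed-dead

Derivation:
Under TOROIDAL boundary, generation 3:
#...#.
.#....
#.....
##....
......
Population = 6

Under FIXED-DEAD boundary, generation 3:
......
.####.
#####.
##.#.#
###.#.
Population = 17

Comparison: toroidal=6, fixed-dead=17 -> fixed-dead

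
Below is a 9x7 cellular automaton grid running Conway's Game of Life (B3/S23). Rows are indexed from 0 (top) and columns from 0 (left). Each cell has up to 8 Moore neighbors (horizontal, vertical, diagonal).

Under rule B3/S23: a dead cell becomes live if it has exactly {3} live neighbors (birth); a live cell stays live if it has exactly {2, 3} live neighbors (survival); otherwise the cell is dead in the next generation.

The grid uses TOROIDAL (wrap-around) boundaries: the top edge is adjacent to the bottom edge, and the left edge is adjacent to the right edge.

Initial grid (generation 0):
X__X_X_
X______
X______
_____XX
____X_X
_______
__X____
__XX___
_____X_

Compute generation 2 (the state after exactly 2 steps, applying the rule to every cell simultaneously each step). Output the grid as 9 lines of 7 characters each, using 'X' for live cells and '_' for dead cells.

Answer: XXXX___
XX_____
_______
X____X_
X____XX
_______
__XX___
_X__X__
__X_X__

Derivation:
Simulating step by step:
Generation 0 (given above): 13 live cells
Generation 1: 15 live cells
____X__
XX_____
X______
X____XX
______X
_______
__XX___
__XX___
__XX__X
Generation 2: 17 live cells
(generation 2 grid is the final answer)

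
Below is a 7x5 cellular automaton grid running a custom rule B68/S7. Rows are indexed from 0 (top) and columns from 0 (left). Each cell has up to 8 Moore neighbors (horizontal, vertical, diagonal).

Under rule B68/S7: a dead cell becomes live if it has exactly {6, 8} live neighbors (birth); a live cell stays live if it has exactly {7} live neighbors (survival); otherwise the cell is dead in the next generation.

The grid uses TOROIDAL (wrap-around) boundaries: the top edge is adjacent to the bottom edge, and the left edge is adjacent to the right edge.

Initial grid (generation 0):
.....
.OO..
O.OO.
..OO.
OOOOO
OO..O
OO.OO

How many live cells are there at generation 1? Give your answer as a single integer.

Simulating step by step:
Generation 0 (given above): 19 live cells
Generation 1: 5 live cells
.....
.....
.....
.O..O
.....
..OOO
.....
Population at generation 1: 5

Answer: 5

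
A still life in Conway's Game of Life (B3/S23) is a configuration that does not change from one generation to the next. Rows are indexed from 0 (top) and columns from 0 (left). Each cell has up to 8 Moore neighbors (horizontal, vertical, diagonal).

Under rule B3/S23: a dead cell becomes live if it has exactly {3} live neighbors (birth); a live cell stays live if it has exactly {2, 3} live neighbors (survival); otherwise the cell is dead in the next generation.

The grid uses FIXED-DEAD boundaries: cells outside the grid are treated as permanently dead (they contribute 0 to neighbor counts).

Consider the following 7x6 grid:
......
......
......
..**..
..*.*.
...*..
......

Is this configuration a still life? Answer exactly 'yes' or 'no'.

Compute generation 1 and compare to generation 0 (given above):
Generation 1:
......
......
......
..**..
..*.*.
...*..
......
The grids are IDENTICAL -> still life.

Answer: yes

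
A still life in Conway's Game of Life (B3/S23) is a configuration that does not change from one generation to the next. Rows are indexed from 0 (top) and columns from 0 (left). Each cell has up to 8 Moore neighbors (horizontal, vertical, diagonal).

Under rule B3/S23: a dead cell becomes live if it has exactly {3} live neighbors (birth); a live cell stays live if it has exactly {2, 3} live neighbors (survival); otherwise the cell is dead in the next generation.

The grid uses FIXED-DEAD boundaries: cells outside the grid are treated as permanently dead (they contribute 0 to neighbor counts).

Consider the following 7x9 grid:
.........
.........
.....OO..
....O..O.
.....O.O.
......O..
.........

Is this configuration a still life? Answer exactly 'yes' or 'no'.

Compute generation 1 and compare to generation 0 (given above):
Generation 1:
.........
.........
.....OO..
....O..O.
.....O.O.
......O..
.........
The grids are IDENTICAL -> still life.

Answer: yes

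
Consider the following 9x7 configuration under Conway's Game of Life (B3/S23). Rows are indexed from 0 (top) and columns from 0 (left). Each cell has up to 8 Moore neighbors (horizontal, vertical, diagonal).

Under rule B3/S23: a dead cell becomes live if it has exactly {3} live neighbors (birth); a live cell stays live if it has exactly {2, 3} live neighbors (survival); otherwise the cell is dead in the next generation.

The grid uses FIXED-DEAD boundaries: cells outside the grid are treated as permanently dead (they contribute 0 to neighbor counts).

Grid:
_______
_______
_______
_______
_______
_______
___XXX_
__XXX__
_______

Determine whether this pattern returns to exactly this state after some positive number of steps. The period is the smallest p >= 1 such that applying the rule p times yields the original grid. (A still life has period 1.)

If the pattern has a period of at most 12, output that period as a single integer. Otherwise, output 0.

Answer: 2

Derivation:
Simulating and comparing each generation to the original:
Gen 0 (original, given above): 6 live cells
Gen 1: 6 live cells, differs from original
Gen 2: 6 live cells, MATCHES original -> period = 2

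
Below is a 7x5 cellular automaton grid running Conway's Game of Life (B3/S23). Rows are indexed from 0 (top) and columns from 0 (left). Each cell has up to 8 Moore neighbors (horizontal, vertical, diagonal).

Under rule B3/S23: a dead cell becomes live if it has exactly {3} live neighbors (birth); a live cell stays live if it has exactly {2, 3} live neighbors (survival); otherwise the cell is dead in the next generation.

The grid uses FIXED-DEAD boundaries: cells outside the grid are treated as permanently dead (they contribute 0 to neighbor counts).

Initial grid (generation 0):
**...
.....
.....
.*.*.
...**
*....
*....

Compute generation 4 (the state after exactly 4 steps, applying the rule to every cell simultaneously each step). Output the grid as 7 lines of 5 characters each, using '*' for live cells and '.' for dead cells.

Simulating step by step:
Generation 0 (given above): 8 live cells
Generation 1: 6 live cells
.....
.....
.....
..***
..***
.....
.....
Generation 2: 6 live cells
.....
.....
...*.
..*.*
..*.*
...*.
.....
Generation 3: 6 live cells
.....
.....
...*.
..*.*
..*.*
...*.
.....
Generation 4: 6 live cells
(generation 4 grid is the final answer)

Answer: .....
.....
...*.
..*.*
..*.*
...*.
.....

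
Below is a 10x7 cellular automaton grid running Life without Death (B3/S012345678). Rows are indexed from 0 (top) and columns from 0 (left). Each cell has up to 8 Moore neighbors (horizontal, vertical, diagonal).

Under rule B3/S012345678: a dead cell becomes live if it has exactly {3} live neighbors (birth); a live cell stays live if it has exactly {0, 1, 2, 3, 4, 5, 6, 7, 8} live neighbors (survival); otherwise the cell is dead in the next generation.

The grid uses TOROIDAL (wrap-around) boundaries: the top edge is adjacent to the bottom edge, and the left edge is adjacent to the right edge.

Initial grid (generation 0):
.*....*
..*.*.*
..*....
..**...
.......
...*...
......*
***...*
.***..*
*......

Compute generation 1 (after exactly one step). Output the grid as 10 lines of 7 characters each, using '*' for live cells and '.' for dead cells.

Answer: .*...**
*******
.**....
..**...
..**...
...*...
.**...*
****.**
.***..*
*.....*

Derivation:
Simulating step by step:
Generation 0 (given above): 19 live cells
Generation 1: 32 live cells
(generation 1 grid is the final answer)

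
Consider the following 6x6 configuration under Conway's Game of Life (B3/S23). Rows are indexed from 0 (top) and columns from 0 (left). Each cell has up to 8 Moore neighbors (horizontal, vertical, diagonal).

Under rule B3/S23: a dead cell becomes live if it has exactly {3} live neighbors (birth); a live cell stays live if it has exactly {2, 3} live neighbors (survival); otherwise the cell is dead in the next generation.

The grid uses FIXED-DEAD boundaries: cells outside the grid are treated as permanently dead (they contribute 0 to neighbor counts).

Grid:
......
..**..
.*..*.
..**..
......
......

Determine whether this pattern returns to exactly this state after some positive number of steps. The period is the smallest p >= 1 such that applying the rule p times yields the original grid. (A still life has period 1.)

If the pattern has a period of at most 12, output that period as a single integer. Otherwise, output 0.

Answer: 1

Derivation:
Simulating and comparing each generation to the original:
Gen 0 (original, given above): 6 live cells
Gen 1: 6 live cells, MATCHES original -> period = 1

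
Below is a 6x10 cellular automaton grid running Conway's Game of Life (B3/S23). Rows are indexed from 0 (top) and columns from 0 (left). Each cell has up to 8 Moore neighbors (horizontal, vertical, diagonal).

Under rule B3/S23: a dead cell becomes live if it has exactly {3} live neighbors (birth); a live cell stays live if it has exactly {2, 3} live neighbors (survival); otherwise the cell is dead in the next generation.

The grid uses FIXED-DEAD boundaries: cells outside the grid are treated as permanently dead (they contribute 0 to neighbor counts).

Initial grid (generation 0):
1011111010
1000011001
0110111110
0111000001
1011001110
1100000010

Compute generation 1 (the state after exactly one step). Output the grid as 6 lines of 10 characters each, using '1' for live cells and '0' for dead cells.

Simulating step by step:
Generation 0 (given above): 31 live cells
Generation 1: 23 live cells
(generation 1 grid is the final answer)

Answer: 0101101100
1000000001
1000100111
1000000001
1001000111
1110000010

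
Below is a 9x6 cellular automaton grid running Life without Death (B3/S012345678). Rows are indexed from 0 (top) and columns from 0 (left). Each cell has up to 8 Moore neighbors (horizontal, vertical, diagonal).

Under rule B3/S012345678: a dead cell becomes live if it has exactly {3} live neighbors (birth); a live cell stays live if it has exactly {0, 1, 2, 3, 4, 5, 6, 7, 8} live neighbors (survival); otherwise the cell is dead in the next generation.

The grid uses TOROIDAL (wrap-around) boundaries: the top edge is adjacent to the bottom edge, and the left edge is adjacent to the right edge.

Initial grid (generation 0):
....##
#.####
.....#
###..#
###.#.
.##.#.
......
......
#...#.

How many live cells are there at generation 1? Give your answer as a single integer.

Answer: 26

Derivation:
Simulating step by step:
Generation 0 (given above): 21 live cells
Generation 1: 26 live cells
.#..##
#.####
.....#
######
###.#.
###.##
......
......
#...#.
Population at generation 1: 26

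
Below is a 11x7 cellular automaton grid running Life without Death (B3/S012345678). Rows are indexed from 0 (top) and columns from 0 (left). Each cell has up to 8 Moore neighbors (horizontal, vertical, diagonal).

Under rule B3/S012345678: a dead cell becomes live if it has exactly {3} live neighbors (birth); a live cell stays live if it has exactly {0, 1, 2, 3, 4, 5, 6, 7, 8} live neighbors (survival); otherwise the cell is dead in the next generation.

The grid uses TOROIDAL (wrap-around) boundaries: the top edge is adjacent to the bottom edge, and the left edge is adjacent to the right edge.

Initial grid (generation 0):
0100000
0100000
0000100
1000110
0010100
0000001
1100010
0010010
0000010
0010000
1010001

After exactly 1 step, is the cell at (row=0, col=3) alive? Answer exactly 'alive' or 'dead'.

Simulating step by step:
Generation 0 (given above): 19 live cells
Generation 1: 30 live cells
0110000
0100000
0000110
1000110
0011101
1100011
1100010
0110110
0000010
0110001
1010001

Cell (0,3) at generation 1: 0 -> dead

Answer: dead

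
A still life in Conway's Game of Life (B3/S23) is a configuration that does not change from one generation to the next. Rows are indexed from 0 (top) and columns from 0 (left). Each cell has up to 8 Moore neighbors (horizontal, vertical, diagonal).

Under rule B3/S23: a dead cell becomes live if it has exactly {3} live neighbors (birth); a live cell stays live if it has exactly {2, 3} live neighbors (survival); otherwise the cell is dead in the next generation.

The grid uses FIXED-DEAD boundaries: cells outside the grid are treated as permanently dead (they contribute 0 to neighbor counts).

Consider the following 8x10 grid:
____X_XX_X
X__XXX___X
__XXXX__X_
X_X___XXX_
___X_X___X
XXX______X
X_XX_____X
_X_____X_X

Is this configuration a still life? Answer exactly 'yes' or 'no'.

Compute generation 1 and compare to generation 0 (given above):
Generation 1:
___XX_X_X_
__X____X_X
__X_____XX
_XX___XXXX
X__X__XX_X
X___X___XX
X__X_____X
_XX_____X_
Cell (0,3) differs: gen0=0 vs gen1=1 -> NOT a still life.

Answer: no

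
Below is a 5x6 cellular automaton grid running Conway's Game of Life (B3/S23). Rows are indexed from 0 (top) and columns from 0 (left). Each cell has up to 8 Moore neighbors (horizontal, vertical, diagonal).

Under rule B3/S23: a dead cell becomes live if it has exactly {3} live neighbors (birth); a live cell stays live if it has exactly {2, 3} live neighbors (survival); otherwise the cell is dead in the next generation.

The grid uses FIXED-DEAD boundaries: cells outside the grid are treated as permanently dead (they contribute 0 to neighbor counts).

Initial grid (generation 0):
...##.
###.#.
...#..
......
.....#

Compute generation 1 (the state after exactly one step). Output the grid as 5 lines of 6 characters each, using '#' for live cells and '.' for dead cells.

Answer: .####.
.##.#.
.###..
......
......

Derivation:
Simulating step by step:
Generation 0 (given above): 8 live cells
Generation 1: 10 live cells
(generation 1 grid is the final answer)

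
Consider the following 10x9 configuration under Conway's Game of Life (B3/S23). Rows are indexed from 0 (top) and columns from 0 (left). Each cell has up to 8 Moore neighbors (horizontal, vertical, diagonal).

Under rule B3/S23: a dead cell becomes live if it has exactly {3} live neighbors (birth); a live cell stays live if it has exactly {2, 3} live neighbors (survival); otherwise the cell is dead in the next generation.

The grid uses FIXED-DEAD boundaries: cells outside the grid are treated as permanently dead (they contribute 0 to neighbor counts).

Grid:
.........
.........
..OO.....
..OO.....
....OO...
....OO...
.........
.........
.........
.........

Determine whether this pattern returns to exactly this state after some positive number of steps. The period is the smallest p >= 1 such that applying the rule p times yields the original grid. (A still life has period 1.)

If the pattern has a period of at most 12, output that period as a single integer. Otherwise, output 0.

Answer: 2

Derivation:
Simulating and comparing each generation to the original:
Gen 0 (original, given above): 8 live cells
Gen 1: 6 live cells, differs from original
Gen 2: 8 live cells, MATCHES original -> period = 2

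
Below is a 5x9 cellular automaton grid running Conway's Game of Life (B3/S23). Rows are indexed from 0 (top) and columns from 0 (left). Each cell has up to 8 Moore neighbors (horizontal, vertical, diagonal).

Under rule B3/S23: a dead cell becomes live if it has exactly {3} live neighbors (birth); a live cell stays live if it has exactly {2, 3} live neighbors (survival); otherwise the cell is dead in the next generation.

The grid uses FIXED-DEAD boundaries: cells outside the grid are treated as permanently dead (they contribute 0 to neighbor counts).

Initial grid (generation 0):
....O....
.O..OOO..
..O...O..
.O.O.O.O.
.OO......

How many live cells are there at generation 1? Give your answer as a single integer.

Simulating step by step:
Generation 0 (given above): 13 live cells
Generation 1: 13 live cells
....O....
...OO.O..
.OOO...O.
.O.O..O..
.OO......
Population at generation 1: 13

Answer: 13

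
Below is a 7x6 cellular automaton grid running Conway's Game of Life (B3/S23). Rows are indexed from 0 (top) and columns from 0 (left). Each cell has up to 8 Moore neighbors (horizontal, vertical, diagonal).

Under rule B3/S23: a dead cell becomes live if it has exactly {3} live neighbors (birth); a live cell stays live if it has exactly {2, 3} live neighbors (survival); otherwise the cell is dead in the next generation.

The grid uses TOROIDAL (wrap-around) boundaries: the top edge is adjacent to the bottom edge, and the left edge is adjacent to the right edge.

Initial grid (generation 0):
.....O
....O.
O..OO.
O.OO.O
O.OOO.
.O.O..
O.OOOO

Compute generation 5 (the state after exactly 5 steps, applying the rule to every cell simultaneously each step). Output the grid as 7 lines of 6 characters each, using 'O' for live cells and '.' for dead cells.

Simulating step by step:
Generation 0 (given above): 20 live cells
Generation 1: 13 live cells
O.....
...OO.
OOO...
O.....
O.....
......
OOOO.O
Generation 2: 18 live cells
O.....
O.OO.O
OOOO.O
O....O
......
..O..O
OOO..O
Generation 3: 13 live cells
...OO.
...O..
...O..
..O.OO
O....O
..O..O
..O..O
Generation 4: 19 live cells
..OOO.
..OO..
..OO..
O..OOO
OO.O..
.O..OO
..O..O
Generation 5: 17 live cells
(generation 5 grid is the final answer)

Answer: .O..O.
.O....
.O...O
O....O
.O.O..
.O.OOO
OOO..O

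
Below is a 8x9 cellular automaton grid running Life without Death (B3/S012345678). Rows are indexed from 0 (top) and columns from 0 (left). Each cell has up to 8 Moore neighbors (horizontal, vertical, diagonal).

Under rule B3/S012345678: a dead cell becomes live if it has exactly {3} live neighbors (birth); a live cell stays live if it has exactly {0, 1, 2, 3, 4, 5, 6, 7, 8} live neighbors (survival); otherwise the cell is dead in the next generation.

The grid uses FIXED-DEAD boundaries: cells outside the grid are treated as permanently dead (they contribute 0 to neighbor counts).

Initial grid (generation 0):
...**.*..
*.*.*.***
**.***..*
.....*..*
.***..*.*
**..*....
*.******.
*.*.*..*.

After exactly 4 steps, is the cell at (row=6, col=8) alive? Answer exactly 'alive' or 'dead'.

Simulating step by step:
Generation 0 (given above): 36 live cells
Generation 1: 43 live cells
...**.*..
*.*.*.***
******..*
*....**.*
*********
**..*....
*.******.
*.*.*..*.
Generation 2: 44 live cells
...**.*..
*.*.*.***
******..*
*....**.*
*********
**..*...*
*.******.
*.*.*..*.
Generation 3: 45 live cells
...**.*..
*.*.*.***
******..*
*....**.*
*********
**..*...*
*.*******
*.*.*..*.
Generation 4: 46 live cells
...**.*..
*.*.*.***
******..*
*....**.*
*********
**..*...*
*.*******
*.*.*..**

Cell (6,8) at generation 4: 1 -> alive

Answer: alive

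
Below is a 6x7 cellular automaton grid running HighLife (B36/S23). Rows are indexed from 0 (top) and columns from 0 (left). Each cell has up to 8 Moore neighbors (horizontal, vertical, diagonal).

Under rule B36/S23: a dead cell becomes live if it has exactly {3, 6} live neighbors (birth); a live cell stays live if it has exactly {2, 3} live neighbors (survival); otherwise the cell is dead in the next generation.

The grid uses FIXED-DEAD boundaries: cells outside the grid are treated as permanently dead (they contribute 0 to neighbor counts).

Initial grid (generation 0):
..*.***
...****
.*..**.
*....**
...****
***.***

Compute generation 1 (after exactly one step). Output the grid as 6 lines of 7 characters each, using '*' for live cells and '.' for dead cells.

Simulating step by step:
Generation 0 (given above): 24 live cells
Generation 1: 11 live cells
(generation 1 grid is the final answer)

Answer: ......*
..*....
...*...
...**..
*.**...
.**...*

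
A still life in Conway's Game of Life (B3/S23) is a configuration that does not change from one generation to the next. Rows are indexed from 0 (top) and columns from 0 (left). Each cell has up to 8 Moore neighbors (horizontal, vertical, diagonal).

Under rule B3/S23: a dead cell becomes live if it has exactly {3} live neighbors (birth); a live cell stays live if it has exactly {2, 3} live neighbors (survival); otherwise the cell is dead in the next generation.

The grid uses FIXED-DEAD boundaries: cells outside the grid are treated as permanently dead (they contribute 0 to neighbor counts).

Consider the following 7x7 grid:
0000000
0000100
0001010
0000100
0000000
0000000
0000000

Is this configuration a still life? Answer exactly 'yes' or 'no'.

Compute generation 1 and compare to generation 0 (given above):
Generation 1:
0000000
0000100
0001010
0000100
0000000
0000000
0000000
The grids are IDENTICAL -> still life.

Answer: yes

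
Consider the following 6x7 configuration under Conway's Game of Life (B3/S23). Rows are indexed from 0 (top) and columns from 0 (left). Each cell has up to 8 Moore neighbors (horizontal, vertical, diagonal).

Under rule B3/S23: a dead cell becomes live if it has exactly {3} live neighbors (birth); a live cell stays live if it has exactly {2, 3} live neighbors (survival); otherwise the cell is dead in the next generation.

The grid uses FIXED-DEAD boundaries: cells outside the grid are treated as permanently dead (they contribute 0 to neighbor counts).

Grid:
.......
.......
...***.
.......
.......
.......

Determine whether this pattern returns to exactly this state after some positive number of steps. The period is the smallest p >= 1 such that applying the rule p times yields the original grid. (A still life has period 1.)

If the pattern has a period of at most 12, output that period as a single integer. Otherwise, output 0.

Simulating and comparing each generation to the original:
Gen 0 (original, given above): 3 live cells
Gen 1: 3 live cells, differs from original
Gen 2: 3 live cells, MATCHES original -> period = 2

Answer: 2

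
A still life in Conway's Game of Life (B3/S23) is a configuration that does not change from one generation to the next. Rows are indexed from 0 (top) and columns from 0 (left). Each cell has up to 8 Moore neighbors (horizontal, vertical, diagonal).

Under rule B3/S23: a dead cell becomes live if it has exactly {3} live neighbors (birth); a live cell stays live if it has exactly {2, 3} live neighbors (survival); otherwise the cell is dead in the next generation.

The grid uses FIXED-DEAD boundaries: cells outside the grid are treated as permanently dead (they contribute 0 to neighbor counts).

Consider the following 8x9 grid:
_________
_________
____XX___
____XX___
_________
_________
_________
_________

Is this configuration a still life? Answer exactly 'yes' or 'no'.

Compute generation 1 and compare to generation 0 (given above):
Generation 1:
_________
_________
____XX___
____XX___
_________
_________
_________
_________
The grids are IDENTICAL -> still life.

Answer: yes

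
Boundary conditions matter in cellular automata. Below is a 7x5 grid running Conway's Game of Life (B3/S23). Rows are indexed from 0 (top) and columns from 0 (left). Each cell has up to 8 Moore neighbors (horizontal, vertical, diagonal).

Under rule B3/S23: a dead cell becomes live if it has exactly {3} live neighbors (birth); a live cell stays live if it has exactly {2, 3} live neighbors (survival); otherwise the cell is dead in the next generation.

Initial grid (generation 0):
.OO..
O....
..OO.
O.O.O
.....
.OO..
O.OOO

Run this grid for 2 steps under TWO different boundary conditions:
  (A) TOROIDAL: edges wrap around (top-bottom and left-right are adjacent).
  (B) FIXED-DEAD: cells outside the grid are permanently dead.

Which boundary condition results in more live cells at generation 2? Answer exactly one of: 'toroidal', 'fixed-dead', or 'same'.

Under TOROIDAL boundary, generation 2:
...OO
.O.OO
O....
.....
.....
..O..
..O.O
Population = 9

Under FIXED-DEAD boundary, generation 2:
.....
...O.
.O.O.
.O...
...O.
.O...
.OOO.
Population = 9

Comparison: toroidal=9, fixed-dead=9 -> same

Answer: same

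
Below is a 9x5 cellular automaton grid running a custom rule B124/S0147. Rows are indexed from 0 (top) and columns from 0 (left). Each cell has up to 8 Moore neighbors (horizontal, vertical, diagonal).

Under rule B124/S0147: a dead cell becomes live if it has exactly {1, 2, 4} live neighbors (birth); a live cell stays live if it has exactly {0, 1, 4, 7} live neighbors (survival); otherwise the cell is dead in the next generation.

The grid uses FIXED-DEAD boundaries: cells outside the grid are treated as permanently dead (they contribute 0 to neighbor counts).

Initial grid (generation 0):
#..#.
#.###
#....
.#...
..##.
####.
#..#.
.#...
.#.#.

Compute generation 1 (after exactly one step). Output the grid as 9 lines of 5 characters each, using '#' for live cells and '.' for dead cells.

Simulating step by step:
Generation 0 (given above): 19 live cells
Generation 1: 18 live cells
(generation 1 grid is the final answer)

Answer: #....
.#...
.#..#
#..##
....#
.#.#.
....#
..###
##.##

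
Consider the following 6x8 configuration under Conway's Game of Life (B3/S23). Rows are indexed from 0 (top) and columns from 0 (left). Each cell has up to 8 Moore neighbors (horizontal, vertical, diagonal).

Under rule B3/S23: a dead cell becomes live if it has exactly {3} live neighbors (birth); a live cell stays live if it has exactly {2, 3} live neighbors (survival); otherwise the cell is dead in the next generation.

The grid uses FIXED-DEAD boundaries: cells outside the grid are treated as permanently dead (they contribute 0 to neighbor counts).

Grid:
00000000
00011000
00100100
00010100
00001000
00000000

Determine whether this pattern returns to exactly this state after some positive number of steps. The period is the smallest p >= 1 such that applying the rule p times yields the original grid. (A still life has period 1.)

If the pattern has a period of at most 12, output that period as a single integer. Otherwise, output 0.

Answer: 1

Derivation:
Simulating and comparing each generation to the original:
Gen 0 (original, given above): 7 live cells
Gen 1: 7 live cells, MATCHES original -> period = 1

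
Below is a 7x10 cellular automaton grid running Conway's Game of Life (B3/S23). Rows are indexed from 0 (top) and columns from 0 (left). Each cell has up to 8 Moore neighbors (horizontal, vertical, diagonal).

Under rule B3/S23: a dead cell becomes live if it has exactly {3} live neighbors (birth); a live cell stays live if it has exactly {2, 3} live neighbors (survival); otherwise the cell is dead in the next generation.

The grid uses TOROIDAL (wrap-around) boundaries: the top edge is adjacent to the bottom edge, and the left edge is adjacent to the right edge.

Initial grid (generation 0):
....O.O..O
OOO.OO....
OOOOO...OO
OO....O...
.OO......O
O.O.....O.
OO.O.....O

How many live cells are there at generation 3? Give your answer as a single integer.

Simulating step by step:
Generation 0 (given above): 28 live cells
Generation 1: 13 live cells
....O....O
........O.
....O.....
........O.
..O......O
...O....O.
.OOO....O.
Generation 2: 15 live cells
..OO....OO
..........
..........
..........
........OO
.O.O....OO
..OOO...OO
Generation 3: 13 live cells
..O.O...OO
..........
..........
..........
O.......OO
...OO..O..
.O..O..O..
Population at generation 3: 13

Answer: 13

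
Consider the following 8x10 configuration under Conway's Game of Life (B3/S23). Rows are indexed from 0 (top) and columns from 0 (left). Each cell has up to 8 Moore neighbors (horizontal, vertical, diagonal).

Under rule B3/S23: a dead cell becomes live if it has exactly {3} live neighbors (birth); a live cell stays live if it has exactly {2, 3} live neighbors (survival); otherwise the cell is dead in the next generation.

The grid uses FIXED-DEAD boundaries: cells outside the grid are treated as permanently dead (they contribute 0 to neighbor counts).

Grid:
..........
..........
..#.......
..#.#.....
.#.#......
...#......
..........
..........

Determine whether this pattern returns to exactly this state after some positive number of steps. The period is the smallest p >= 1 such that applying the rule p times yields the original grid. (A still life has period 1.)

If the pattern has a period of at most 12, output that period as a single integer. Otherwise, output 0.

Answer: 2

Derivation:
Simulating and comparing each generation to the original:
Gen 0 (original, given above): 6 live cells
Gen 1: 6 live cells, differs from original
Gen 2: 6 live cells, MATCHES original -> period = 2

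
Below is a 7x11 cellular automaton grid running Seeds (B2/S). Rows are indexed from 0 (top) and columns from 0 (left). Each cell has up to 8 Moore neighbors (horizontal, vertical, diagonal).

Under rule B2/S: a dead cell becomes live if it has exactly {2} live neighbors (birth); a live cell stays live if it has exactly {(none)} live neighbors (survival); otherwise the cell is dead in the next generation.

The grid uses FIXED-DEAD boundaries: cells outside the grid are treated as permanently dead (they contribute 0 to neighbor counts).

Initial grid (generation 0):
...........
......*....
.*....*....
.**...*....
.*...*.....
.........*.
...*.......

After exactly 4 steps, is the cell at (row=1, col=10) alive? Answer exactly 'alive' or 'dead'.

Simulating step by step:
Generation 0 (given above): 10 live cells
Generation 1: 8 live cells
...........
.....*.*...
*..........
.......*...
*.....*....
..*.*......
...........
Generation 2: 15 live cells
......*....
......*....
.......**..
**....*....
.*.*.*.*...
.*.*.*.....
...*.......
Generation 3: 10 live cells
.....*.*...
.....*..*..
**...*.....
....**.....
...........
*..........
...........
Generation 4: 10 live cells
....*...*..
**.....*...
...........
**....*....
....**.....
...........
...........

Cell (1,10) at generation 4: 0 -> dead

Answer: dead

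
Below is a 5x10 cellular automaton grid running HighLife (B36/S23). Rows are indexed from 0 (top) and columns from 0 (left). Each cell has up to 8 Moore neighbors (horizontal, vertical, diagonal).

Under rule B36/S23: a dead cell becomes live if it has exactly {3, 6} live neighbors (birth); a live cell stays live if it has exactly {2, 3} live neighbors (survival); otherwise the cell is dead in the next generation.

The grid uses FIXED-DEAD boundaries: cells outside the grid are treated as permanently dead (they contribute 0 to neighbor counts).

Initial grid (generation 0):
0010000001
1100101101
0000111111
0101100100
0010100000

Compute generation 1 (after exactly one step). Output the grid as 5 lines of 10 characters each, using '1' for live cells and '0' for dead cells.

Simulating step by step:
Generation 0 (given above): 20 live cells
Generation 1: 15 live cells
(generation 1 grid is the final answer)

Answer: 0100000010
0101100011
1110000001
0010000100
0010100000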